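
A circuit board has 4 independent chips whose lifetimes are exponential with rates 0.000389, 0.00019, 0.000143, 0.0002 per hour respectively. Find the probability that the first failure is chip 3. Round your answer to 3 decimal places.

The time to first failure is exponential with rate Σλ = 0.000389 + 0.00019 + 0.000143 + 0.0002 = 0.000922.
P(chip 3 first) = λ_3/Σλ = 0.000143/0.000922 ≈ 0.155.

0.155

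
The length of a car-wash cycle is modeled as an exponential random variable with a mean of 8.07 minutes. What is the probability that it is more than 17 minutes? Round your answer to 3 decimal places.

0.122

The rate is λ = 1/8.07 = 0.123916 per minute.
P(X > 17) = e^(−λ·17) = e^(−2.1066) ≈ 0.122.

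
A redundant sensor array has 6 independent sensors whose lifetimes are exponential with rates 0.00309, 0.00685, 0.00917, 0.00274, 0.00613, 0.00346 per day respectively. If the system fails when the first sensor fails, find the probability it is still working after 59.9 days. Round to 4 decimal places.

0.1521

The time to first failure is exponential with rate Σλ = 0.00309 + 0.00685 + 0.00917 + 0.00274 + 0.00613 + 0.00346 = 0.03144.
P(min > 59.9) = e^(−0.03144·59.9) = e^(−1.8833) ≈ 0.1521.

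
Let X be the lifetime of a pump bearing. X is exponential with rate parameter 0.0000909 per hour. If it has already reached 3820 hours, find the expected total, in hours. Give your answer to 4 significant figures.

By memorylessness, E[X | X > 3820] = 3820 + 1/λ = 3820 + 11001.1 = 14821.1 hours.

14820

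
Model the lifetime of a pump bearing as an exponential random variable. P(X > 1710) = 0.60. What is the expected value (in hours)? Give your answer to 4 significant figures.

3348

e^(−λ·1710) = 0.60 ⇒ λ = −ln(0.60)/1710 = 0.000298728.
Mean = 1/λ = 3347.52 hours.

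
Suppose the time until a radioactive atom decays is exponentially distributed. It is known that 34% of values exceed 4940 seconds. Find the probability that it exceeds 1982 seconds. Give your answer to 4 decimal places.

e^(−λ·4940) = 0.34 ⇒ λ = −ln(0.34)/4940 = 0.000218383.
P(X > 1982) = e^(−0.000218383·1982) = e^(−0.43283) ≈ 0.6487.

0.6487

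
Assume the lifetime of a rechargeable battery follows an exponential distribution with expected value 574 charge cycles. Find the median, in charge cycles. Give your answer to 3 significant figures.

398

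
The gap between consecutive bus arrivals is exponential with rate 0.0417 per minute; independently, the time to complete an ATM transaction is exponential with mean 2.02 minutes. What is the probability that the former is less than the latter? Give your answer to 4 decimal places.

0.0777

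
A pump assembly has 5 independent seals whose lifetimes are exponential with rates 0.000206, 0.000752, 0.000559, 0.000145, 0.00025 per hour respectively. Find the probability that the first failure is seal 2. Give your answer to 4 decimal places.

The time to first failure is exponential with rate Σλ = 0.000206 + 0.000752 + 0.000559 + 0.000145 + 0.00025 = 0.001912.
P(seal 2 first) = λ_2/Σλ = 0.000752/0.001912 ≈ 0.3933.

0.3933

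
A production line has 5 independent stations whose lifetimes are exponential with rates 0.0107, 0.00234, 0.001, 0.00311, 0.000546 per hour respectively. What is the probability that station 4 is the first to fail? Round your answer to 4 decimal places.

0.1757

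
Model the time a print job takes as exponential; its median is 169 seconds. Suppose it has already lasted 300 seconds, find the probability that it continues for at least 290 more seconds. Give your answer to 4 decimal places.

For an exponential, median = ln(2)/λ, so λ = ln 2 / 169 = 0.00410146 per second.
By the memoryless property, P(X > 300+290 | X > 300) = P(X > 290).
P(X > 290) = e^(−1.1894) ≈ 0.3044.

0.3044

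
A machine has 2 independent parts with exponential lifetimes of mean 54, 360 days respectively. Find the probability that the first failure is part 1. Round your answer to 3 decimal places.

Rates: λ_i = 1/mean_i → 0.0185185, 0.00277778; Σλ = 0.0212963.
P(part 1 first) = λ_1/Σλ = 0.0185185/0.0212963 ≈ 0.870.

0.870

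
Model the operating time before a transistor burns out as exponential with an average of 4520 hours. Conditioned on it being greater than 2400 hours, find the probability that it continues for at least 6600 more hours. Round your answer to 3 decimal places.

The rate is λ = 1/4520 = 0.000221239 per hour.
The exponential is memoryless, so the remaining time is again Exp(λ): the condition X > 2400 is irrelevant.
P(X > 6600) = e^(−1.4602) ≈ 0.232.

0.232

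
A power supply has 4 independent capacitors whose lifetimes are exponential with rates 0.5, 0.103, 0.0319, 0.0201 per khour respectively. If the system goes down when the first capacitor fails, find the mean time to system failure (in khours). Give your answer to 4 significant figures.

1.527

The time to first failure is exponential with rate Σλ = 0.5 + 0.103 + 0.0319 + 0.0201 = 0.655.
E[min] = 1/Σλ = 1/0.655 = 1.52672 khours.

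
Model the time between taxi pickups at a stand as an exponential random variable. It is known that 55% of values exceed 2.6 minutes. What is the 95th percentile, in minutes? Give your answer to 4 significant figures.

13.03

e^(−λ·2.6) = 0.55 ⇒ λ = −ln(0.55)/2.6 = 0.229937.
95th percentile: 1 − e^(−λt) = 0.95, t = −ln(0.05)/λ = 13.0285 minutes.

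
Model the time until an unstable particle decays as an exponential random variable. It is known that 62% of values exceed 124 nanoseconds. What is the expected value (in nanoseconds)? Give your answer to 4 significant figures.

259.4

e^(−λ·124) = 0.62 ⇒ λ = −ln(0.62)/124 = 0.00385513.
Mean = 1/λ = 259.395 nanoseconds.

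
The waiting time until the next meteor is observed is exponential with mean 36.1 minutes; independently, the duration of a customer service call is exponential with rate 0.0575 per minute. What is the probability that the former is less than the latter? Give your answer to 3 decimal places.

0.325

λ_1 = 1/36.1 = 0.0277008, λ_2 = 0.0575.
For independent exponentials, P(the former < the latter) = λ_1/(λ_1+λ_2) = 0.0277008/0.0852008 ≈ 0.325.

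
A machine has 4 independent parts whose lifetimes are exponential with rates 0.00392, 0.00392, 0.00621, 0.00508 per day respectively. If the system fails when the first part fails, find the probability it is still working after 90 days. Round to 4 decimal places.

The time to first failure is exponential with rate Σλ = 0.00392 + 0.00392 + 0.00621 + 0.00508 = 0.01913.
P(min > 90) = e^(−0.01913·90) = e^(−1.7217) ≈ 0.1788.

0.1788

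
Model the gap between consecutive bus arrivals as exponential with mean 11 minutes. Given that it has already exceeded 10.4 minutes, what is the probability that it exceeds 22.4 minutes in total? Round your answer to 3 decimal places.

0.336

The rate is λ = 1/11 = 0.0909091 per minute.
The exponential is memoryless, so the remaining time is again Exp(λ): the condition X > 10.4 is irrelevant.
P(X > 12) = e^(−1.0909) ≈ 0.336.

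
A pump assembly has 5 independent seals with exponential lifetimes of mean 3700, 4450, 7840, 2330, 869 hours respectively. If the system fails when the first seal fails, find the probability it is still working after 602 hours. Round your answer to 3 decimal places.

0.266

The first failure time is exponential with rate Σλ_i = 1/3700 + 1/4450 + 1/7840 + 1/2330 + 1/869 = 0.00220247 per hour.
P(min > 602) = e^(−0.00220247·602) = e^(−1.3259) ≈ 0.266.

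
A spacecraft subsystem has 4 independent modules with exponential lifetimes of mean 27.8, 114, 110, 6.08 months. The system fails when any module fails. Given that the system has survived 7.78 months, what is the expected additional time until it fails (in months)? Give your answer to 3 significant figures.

4.58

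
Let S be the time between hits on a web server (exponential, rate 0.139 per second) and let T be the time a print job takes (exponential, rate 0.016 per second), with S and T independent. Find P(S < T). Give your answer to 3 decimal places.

0.897

λ_1 = 0.139, λ_2 = 0.016.
For independent exponentials, P(S < T) = λ_1/(λ_1+λ_2) = 0.139/0.155 ≈ 0.897.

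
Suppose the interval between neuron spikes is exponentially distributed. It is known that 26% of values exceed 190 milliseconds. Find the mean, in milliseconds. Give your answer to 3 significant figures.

e^(−λ·190) = 0.26 ⇒ λ = −ln(0.26)/190 = 0.00708986.
Mean = 1/λ = 141.046 milliseconds.

141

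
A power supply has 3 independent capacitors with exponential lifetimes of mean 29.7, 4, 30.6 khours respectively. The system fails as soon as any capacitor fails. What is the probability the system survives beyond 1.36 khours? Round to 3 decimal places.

0.650

The first failure time is exponential with rate Σλ_i = 1/29.7 + 1/4 + 1/30.6 = 0.31635 per khour.
P(min > 1.36) = e^(−0.31635·1.36) = e^(−0.43024) ≈ 0.650.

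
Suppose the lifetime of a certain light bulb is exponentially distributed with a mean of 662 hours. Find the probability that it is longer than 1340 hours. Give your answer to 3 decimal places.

0.132

The rate is λ = 1/662 = 0.00151057 per hour.
P(X > 1340) = e^(−λ·1340) = e^(−2.0242) ≈ 0.132.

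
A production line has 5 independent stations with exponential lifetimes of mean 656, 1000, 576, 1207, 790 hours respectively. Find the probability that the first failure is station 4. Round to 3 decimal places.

Rates: λ_i = 1/mean_i → 0.00152439, 0.001, 0.00173611, 0.0008285, 0.00126582; Σλ = 0.00635482.
P(station 4 first) = λ_4/Σλ = 0.0008285/0.00635482 ≈ 0.130.

0.130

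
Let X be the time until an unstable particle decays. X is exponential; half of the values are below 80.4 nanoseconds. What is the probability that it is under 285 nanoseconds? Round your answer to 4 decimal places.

0.9143

For an exponential, median = ln(2)/λ, so λ = ln 2 / 80.4 = 0.00862123 per nanosecond.
P(X ≤ 285) = 1 − e^(−λ·285) = 1 − e^(−2.4571) ≈ 0.9143.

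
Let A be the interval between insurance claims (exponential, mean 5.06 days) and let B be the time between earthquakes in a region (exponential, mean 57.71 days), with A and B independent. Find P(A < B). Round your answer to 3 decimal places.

λ_1 = 1/5.06 = 0.197628, λ_2 = 1/57.71 = 0.017328.
For independent exponentials, P(A < B) = λ_1/(λ_1+λ_2) = 0.197628/0.214956 ≈ 0.919.

0.919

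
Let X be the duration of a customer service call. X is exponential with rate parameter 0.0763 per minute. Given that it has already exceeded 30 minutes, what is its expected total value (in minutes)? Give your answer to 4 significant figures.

By memorylessness, E[X | X > 30] = 30 + 1/λ = 30 + 13.1062 = 43.1062 minutes.

43.11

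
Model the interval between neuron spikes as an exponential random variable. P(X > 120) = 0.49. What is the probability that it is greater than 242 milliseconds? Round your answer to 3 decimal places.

e^(−λ·120) = 0.49 ⇒ λ = −ln(0.49)/120 = 0.00594458.
P(X > 242) = e^(−0.00594458·242) = e^(−1.4386) ≈ 0.237.

0.237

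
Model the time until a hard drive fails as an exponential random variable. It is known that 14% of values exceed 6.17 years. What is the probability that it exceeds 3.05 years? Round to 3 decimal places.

0.378

e^(−λ·6.17) = 0.14 ⇒ λ = −ln(0.14)/6.17 = 0.318657.
P(X > 3.05) = e^(−0.318657·3.05) = e^(−0.9719) ≈ 0.378.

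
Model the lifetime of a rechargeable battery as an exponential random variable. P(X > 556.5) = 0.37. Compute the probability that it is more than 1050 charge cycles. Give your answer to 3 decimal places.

0.153

e^(−λ·556.5) = 0.37 ⇒ λ = −ln(0.37)/556.5 = 0.00178662.
P(X > 1050) = e^(−0.00178662·1050) = e^(−1.8759) ≈ 0.153.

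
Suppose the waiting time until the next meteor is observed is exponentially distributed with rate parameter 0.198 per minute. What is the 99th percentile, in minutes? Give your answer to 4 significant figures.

Set 1 − e^(−λt) = 0.99, so t = −ln(0.01)/λ = 4.6052/0.198 ≈ 23.2584 minutes.

23.26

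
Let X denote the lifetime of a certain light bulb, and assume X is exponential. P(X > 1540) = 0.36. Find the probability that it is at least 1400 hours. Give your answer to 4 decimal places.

0.3950

e^(−λ·1540) = 0.36 ⇒ λ = −ln(0.36)/1540 = 0.00066341.
P(X > 1400) = e^(−0.00066341·1400) = e^(−0.92877) ≈ 0.3950.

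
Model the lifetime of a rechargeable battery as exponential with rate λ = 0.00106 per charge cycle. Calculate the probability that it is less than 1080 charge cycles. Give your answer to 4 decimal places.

0.6817

P(X ≤ 1080) = 1 − e^(−λ·1080) = 1 − e^(−1.1448) ≈ 0.6817.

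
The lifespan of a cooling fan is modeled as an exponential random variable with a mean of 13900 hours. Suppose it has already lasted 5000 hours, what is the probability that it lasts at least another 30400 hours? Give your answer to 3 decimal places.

The rate is λ = 1/13900 = 0.0000719424 per hour.
The exponential is memoryless, so the remaining time is again Exp(λ): the condition X > 5000 is irrelevant.
P(X > 30400) = e^(−2.1871) ≈ 0.112.

0.112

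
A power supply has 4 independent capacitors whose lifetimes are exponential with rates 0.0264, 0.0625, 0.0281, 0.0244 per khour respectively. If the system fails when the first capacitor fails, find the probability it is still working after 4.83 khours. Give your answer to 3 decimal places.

0.505

The time to first failure is exponential with rate Σλ = 0.0264 + 0.0625 + 0.0281 + 0.0244 = 0.1414.
P(min > 4.83) = e^(−0.1414·4.83) = e^(−0.68296) ≈ 0.505.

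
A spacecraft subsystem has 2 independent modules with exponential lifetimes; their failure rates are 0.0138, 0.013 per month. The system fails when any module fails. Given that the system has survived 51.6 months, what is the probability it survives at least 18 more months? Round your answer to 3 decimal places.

Time to first failure ~ Exp(Σλ) with Σλ = 0.0268.
By memorylessness, P(T > 51.6+18 | T > 51.6) = P(T > 18) = e^(−0.0268·18) ≈ 0.617.

0.617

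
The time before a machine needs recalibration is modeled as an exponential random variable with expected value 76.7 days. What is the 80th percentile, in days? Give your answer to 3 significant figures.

The rate is λ = 1/76.7 = 0.0130378 per day.
Set 1 − e^(−λt) = 0.8, so t = −ln(0.2)/λ = 1.6094/0.0130378 ≈ 123.444 days.

123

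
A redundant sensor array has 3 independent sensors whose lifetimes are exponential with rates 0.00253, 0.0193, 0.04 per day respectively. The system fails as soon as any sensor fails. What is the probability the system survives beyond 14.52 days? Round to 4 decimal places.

0.4075

The time to first failure is exponential with rate Σλ = 0.00253 + 0.0193 + 0.04 = 0.06183.
P(min > 14.52) = e^(−0.06183·14.52) = e^(−0.89777) ≈ 0.4075.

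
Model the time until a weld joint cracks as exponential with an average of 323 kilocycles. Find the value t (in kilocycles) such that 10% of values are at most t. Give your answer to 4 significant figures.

The rate is λ = 1/323 = 0.00309598 per kilocycle.
Set 1 − e^(−λt) = 0.1, so t = −ln(0.9)/λ = 0.10536/0.00309598 ≈ 34.0314 kilocycles.

34.03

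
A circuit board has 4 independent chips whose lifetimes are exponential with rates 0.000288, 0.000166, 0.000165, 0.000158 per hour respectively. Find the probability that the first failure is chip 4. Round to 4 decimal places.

The time to first failure is exponential with rate Σλ = 0.000288 + 0.000166 + 0.000165 + 0.000158 = 0.000777.
P(chip 4 first) = λ_4/Σλ = 0.000158/0.000777 ≈ 0.2033.

0.2033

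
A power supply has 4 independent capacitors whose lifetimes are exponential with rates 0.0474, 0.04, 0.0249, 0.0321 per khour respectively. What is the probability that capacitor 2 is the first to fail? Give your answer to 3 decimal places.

0.277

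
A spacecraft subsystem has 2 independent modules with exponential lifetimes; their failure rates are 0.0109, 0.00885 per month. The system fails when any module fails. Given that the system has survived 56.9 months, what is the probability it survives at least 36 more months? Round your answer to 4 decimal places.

Time to first failure ~ Exp(Σλ) with Σλ = 0.01975.
By memorylessness, P(T > 56.9+36 | T > 56.9) = P(T > 36) = e^(−0.01975·36) ≈ 0.4912.

0.4912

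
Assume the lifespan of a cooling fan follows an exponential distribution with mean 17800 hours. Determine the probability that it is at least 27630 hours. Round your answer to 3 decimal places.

0.212

The rate is λ = 1/17800 = 0.0000561798 per hour.
P(X > 27630) = e^(−λ·27630) = e^(−1.5522) ≈ 0.212.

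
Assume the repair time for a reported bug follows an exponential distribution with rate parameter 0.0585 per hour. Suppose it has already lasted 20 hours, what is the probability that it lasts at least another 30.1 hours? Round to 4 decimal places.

P(X > s+t | X > s) = e^(−λ(s+t))/e^(−λs) = e^(−λt), independent of s = 20.
P(X > 30.1) = e^(−1.7609) ≈ 0.1719.

0.1719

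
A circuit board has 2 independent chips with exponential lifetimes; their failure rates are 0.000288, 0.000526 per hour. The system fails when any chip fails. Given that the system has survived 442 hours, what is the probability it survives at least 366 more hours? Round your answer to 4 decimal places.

0.7424

Time to first failure ~ Exp(Σλ) with Σλ = 0.000814.
By memorylessness, P(T > 442+366 | T > 442) = P(T > 366) = e^(−0.000814·366) ≈ 0.7424.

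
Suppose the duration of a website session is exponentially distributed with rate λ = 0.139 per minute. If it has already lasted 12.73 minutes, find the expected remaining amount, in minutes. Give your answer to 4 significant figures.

7.194

By memorylessness, the remaining amount past any threshold is again Exp(λ) with mean 1/λ = 7.19424 minutes.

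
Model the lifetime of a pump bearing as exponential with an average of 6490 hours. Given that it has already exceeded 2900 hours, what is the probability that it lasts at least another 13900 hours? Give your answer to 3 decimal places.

0.117

The rate is λ = 1/6490 = 0.000154083 per hour.
P(X > s+t | X > s) = e^(−λ(s+t))/e^(−λs) = e^(−λt), independent of s = 2900.
P(X > 13900) = e^(−2.1418) ≈ 0.117.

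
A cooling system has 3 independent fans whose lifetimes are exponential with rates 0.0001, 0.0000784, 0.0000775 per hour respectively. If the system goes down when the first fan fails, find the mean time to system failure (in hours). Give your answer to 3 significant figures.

3910

The time to first failure is exponential with rate Σλ = 0.0001 + 0.0000784 + 0.0000775 = 0.0002559.
E[min] = 1/Σλ = 1/0.0002559 = 3907.78 hours.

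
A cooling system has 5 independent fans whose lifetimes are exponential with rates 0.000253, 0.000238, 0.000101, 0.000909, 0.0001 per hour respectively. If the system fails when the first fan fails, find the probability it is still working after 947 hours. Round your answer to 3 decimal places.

0.220

The time to first failure is exponential with rate Σλ = 0.000253 + 0.000238 + 0.000101 + 0.000909 + 0.0001 = 0.001601.
P(min > 947) = e^(−0.001601·947) = e^(−1.5161) ≈ 0.220.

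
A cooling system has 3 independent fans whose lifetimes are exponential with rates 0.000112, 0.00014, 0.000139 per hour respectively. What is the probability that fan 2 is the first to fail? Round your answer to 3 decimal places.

The time to first failure is exponential with rate Σλ = 0.000112 + 0.00014 + 0.000139 = 0.000391.
P(fan 2 first) = λ_2/Σλ = 0.00014/0.000391 ≈ 0.358.

0.358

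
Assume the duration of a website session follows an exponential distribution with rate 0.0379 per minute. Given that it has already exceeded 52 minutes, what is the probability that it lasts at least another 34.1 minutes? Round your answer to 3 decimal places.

0.275

P(X > s+t | X > s) = e^(−λ(s+t))/e^(−λs) = e^(−λt), independent of s = 52.
P(X > 34.1) = e^(−1.2924) ≈ 0.275.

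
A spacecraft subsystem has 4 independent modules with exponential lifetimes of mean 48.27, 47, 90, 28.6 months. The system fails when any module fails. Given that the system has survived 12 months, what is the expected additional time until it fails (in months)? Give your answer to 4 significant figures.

11.35

First-failure rate Σλ = 1/48.27 + 1/47 + 1/90 + 1/28.6 = 0.0880695.
By memorylessness the expected residual is 1/Σλ = 11.3547 months, regardless of the 12 already elapsed.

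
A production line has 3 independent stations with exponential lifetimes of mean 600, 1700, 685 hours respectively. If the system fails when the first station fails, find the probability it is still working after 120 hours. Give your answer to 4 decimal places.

The first failure time is exponential with rate Σλ_i = 1/600 + 1/1700 + 1/685 = 0.00371476 per hour.
P(min > 120) = e^(−0.00371476·120) = e^(−0.44577) ≈ 0.6403.

0.6403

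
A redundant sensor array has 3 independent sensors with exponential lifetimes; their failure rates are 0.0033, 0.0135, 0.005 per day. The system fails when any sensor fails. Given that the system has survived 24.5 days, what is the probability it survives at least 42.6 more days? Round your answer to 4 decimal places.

0.3951

Time to first failure ~ Exp(Σλ) with Σλ = 0.0218.
By memorylessness, P(T > 24.5+42.6 | T > 24.5) = P(T > 42.6) = e^(−0.0218·42.6) ≈ 0.3951.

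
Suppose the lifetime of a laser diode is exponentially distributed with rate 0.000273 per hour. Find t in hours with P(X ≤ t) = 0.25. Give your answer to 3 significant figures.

1050

Set 1 − e^(−λt) = 0.25, so t = −ln(0.75)/λ = 0.28768/0.000273 ≈ 1053.78 hours.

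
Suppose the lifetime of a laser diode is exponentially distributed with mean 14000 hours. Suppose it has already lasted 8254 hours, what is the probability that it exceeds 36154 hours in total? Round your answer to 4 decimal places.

0.1363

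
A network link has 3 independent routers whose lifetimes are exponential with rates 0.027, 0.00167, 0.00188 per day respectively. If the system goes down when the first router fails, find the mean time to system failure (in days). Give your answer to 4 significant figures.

32.73

The time to first failure is exponential with rate Σλ = 0.027 + 0.00167 + 0.00188 = 0.03055.
E[min] = 1/Σλ = 1/0.03055 = 32.7332 days.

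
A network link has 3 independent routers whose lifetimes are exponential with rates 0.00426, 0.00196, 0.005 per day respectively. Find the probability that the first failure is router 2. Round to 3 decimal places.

0.175

The time to first failure is exponential with rate Σλ = 0.00426 + 0.00196 + 0.005 = 0.01122.
P(router 2 first) = λ_2/Σλ = 0.00196/0.01122 ≈ 0.175.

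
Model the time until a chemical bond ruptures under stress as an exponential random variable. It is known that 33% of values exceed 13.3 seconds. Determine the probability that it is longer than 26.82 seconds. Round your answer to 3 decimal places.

0.107

e^(−λ·13.3) = 0.33 ⇒ λ = −ln(0.33)/13.3 = 0.0833581.
P(X > 26.82) = e^(−0.0833581·26.82) = e^(−2.2357) ≈ 0.107.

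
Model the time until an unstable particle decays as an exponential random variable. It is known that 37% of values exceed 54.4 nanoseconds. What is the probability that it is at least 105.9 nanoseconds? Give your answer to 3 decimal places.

0.144

e^(−λ·54.4) = 0.37 ⇒ λ = −ln(0.37)/54.4 = 0.0182767.
P(X > 105.9) = e^(−0.0182767·105.9) = e^(−1.9355) ≈ 0.144.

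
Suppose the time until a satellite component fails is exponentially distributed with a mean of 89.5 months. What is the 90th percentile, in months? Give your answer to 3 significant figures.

The rate is λ = 1/89.5 = 0.0111732 per month.
Set 1 − e^(−λt) = 0.9, so t = −ln(0.1)/λ = 2.3026/0.0111732 ≈ 206.081 months.

206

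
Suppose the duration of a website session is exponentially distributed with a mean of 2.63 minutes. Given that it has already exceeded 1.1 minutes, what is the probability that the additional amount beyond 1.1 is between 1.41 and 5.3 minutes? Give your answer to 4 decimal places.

0.4517

The rate is λ = 1/2.63 = 0.380228 per minute.
Memoryless: the residual past 1.1 is again Exp(λ).
P(1.41 < residual < 5.3) = e^(−λ·1.41) − e^(−λ·5.3) = 0.58501 − 0.13329 ≈ 0.4517.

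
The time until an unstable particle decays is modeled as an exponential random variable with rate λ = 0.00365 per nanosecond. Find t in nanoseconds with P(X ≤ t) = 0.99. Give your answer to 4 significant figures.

1262

Set 1 − e^(−λt) = 0.99, so t = −ln(0.01)/λ = 4.6052/0.00365 ≈ 1261.69 nanoseconds.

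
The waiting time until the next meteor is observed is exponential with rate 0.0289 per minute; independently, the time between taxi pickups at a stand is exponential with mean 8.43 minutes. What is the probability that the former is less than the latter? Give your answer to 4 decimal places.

λ_1 = 0.0289, λ_2 = 1/8.43 = 0.118624.
For independent exponentials, P(the former < the latter) = λ_1/(λ_1+λ_2) = 0.0289/0.147524 ≈ 0.1959.

0.1959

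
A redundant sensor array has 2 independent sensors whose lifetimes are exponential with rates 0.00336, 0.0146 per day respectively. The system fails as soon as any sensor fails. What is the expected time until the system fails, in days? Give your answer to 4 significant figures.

55.68

The time to first failure is exponential with rate Σλ = 0.00336 + 0.0146 = 0.01796.
E[min] = 1/Σλ = 1/0.01796 = 55.6793 days.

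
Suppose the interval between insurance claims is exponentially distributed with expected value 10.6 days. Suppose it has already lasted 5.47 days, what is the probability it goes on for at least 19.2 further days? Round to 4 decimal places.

0.1634

The rate is λ = 1/10.6 = 0.0943396 per day.
P(X > s+t | X > s) = e^(−λ(s+t))/e^(−λs) = e^(−λt), independent of s = 5.47.
P(X > 19.2) = e^(−1.8113) ≈ 0.1634.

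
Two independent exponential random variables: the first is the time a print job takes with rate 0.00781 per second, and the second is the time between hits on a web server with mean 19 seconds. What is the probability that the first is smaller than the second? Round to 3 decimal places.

0.129

λ_1 = 0.00781, λ_2 = 1/19 = 0.0526316.
For independent exponentials, P(the first < the second) = λ_1/(λ_1+λ_2) = 0.00781/0.0604416 ≈ 0.129.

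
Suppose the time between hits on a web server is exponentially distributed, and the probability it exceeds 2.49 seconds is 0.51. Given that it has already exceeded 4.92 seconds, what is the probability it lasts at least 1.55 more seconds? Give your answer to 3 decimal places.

0.658

From e^(−λ·2.49) = 0.51, λ = −ln(0.51)/2.49 = 0.270419.
Memoryless: P(X > 4.92+1.55 | X > 4.92) = P(X > 1.55) = e^(−0.270419·1.55) ≈ 0.658.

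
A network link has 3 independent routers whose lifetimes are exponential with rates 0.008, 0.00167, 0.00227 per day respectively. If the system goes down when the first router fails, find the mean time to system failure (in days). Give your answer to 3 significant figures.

83.8

The time to first failure is exponential with rate Σλ = 0.008 + 0.00167 + 0.00227 = 0.01194.
E[min] = 1/Σλ = 1/0.01194 = 83.7521 days.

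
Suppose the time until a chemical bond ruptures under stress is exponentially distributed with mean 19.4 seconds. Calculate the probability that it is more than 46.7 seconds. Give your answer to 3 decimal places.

The rate is λ = 1/19.4 = 0.0515464 per second.
P(X > 46.7) = e^(−λ·46.7) = e^(−2.4072) ≈ 0.090.

0.090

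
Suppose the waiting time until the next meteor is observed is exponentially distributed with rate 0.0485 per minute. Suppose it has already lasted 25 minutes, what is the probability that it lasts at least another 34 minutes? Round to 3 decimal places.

0.192

The exponential is memoryless, so the remaining time is again Exp(λ): the condition X > 25 is irrelevant.
P(X > 34) = e^(−1.649) ≈ 0.192.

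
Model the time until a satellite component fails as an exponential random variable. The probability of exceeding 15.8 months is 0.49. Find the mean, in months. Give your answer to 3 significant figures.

e^(−λ·15.8) = 0.49 ⇒ λ = −ln(0.49)/15.8 = 0.0451487.
Mean = 1/λ = 22.149 months.

22.1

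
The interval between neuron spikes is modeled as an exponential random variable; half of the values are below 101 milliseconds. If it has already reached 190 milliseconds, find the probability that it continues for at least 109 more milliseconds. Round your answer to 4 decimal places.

For an exponential, median = ln(2)/λ, so λ = ln 2 / 101 = 0.00686284 per millisecond.
By the memoryless property, P(X > 190+109 | X > 190) = P(X > 109).
P(X > 109) = e^(−0.74805) ≈ 0.4733.

0.4733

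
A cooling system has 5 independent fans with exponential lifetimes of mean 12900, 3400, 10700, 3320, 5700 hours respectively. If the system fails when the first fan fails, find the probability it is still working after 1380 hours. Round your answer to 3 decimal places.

The first failure time is exponential with rate Σλ_i = 1/12900 + 1/3400 + 1/10700 + 1/3320 + 1/5700 = 0.000941738 per hour.
P(min > 1380) = e^(−0.000941738·1380) = e^(−1.2996) ≈ 0.273.

0.273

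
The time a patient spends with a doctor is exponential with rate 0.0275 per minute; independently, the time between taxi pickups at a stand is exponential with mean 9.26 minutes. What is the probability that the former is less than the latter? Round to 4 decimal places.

λ_1 = 0.0275, λ_2 = 1/9.26 = 0.107991.
For independent exponentials, P(the former < the latter) = λ_1/(λ_1+λ_2) = 0.0275/0.135491 ≈ 0.2030.

0.2030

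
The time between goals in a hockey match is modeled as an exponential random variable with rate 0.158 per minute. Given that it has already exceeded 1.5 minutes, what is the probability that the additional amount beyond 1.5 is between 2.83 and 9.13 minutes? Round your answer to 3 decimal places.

0.403

Memoryless: the residual past 1.5 is again Exp(λ).
P(2.83 < residual < 9.13) = e^(−λ·2.83) − e^(−λ·9.13) = 0.63945 − 0.23633 ≈ 0.403.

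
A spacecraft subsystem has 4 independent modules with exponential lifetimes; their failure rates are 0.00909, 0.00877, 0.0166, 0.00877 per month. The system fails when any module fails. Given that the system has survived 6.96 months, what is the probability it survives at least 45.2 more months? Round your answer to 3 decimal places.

0.142

Time to first failure ~ Exp(Σλ) with Σλ = 0.04323.
By memorylessness, P(T > 6.96+45.2 | T > 6.96) = P(T > 45.2) = e^(−0.04323·45.2) ≈ 0.142.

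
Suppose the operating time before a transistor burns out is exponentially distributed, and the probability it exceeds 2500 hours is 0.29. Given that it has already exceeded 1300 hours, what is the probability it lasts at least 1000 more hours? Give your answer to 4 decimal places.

From e^(−λ·2500) = 0.29, λ = −ln(0.29)/2500 = 0.00049515.
Memoryless: P(X > 1300+1000 | X > 1300) = P(X > 1000) = e^(−0.00049515·1000) ≈ 0.6095.

0.6095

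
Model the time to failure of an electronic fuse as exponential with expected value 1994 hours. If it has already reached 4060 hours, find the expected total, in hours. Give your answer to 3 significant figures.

The rate is λ = 1/1994 = 0.000501505 per hour.
By memorylessness, E[X | X > 4060] = 4060 + 1/λ = 4060 + 1994 = 6054 hours.

6050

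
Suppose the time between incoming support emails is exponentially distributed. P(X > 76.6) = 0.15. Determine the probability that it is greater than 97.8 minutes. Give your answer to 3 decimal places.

0.089

e^(−λ·76.6) = 0.15 ⇒ λ = −ln(0.15)/76.6 = 0.0247666.
P(X > 97.8) = e^(−0.0247666·97.8) = e^(−2.4222) ≈ 0.089.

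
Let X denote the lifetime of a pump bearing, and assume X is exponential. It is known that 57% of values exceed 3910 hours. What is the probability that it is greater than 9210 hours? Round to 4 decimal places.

0.2661

e^(−λ·3910) = 0.57 ⇒ λ = −ln(0.57)/3910 = 0.000143764.
P(X > 9210) = e^(−0.000143764·9210) = e^(−1.3241) ≈ 0.2661.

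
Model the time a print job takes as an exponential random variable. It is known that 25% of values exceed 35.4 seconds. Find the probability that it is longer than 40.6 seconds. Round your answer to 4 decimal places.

0.2039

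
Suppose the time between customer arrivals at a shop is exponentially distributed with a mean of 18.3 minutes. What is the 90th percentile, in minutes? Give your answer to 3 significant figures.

The rate is λ = 1/18.3 = 0.0546448 per minute.
Set 1 − e^(−λt) = 0.9, so t = −ln(0.1)/λ = 2.3026/0.0546448 ≈ 42.1373 minutes.

42.1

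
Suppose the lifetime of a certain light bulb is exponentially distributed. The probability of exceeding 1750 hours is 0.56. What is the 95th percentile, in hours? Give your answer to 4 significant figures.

9042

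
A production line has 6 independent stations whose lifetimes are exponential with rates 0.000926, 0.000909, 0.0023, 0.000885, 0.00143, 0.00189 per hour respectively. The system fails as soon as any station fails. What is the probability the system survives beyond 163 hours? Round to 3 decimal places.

The time to first failure is exponential with rate Σλ = 0.000926 + 0.000909 + 0.0023 + 0.000885 + 0.00143 + 0.00189 = 0.00834.
P(min > 163) = e^(−0.00834·163) = e^(−1.3594) ≈ 0.257.

0.257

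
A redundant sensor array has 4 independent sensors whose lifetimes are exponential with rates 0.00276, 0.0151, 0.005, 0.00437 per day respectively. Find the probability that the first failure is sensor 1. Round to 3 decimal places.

The time to first failure is exponential with rate Σλ = 0.00276 + 0.0151 + 0.005 + 0.00437 = 0.02723.
P(sensor 1 first) = λ_1/Σλ = 0.00276/0.02723 ≈ 0.101.

0.101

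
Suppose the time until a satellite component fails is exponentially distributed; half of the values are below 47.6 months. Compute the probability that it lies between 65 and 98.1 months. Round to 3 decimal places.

For an exponential, median = ln(2)/λ, so λ = ln 2 / 47.6 = 0.0145619 per month.
P(65 < X < 98.1) = e^(−λ·65) − e^(−λ·98.1) = 0.38809 − 0.23966 ≈ 0.148.

0.148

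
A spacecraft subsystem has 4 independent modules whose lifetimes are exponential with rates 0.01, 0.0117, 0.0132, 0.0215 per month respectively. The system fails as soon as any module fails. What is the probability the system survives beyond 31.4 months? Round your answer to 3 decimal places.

0.170

The time to first failure is exponential with rate Σλ = 0.01 + 0.0117 + 0.0132 + 0.0215 = 0.0564.
P(min > 31.4) = e^(−0.0564·31.4) = e^(−1.771) ≈ 0.170.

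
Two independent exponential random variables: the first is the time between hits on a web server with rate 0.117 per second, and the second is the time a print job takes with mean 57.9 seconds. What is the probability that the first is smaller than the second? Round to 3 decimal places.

λ_1 = 0.117, λ_2 = 1/57.9 = 0.0172712.
For independent exponentials, P(the first < the second) = λ_1/(λ_1+λ_2) = 0.117/0.134271 ≈ 0.871.

0.871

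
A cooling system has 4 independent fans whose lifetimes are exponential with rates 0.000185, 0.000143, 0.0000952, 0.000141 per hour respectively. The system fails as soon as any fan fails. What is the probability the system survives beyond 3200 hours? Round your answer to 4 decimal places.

0.1644

The time to first failure is exponential with rate Σλ = 0.000185 + 0.000143 + 0.0000952 + 0.000141 = 0.0005642.
P(min > 3200) = e^(−0.0005642·3200) = e^(−1.8054) ≈ 0.1644.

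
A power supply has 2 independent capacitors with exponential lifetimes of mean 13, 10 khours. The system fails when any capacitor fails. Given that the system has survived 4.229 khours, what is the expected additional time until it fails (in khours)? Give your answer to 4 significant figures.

First-failure rate Σλ = 1/13 + 1/10 = 0.176923.
By memorylessness the expected residual is 1/Σλ = 5.65217 khours, regardless of the 4.229 already elapsed.

5.652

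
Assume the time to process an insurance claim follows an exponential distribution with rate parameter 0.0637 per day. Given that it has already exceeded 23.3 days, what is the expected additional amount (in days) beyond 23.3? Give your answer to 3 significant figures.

15.7

By memorylessness, the remaining amount past any threshold is again Exp(λ) with mean 1/λ = 15.6986 days.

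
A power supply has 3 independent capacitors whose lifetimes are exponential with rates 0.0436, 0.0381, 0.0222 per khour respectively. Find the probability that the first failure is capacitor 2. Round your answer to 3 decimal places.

The time to first failure is exponential with rate Σλ = 0.0436 + 0.0381 + 0.0222 = 0.1039.
P(capacitor 2 first) = λ_2/Σλ = 0.0381/0.1039 ≈ 0.367.

0.367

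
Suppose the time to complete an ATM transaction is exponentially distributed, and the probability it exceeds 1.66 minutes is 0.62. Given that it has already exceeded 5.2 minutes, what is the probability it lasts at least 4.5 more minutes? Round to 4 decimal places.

0.2737

From e^(−λ·1.66) = 0.62, λ = −ln(0.62)/1.66 = 0.287973.
Memoryless: P(X > 5.2+4.5 | X > 5.2) = P(X > 4.5) = e^(−0.287973·4.5) ≈ 0.2737.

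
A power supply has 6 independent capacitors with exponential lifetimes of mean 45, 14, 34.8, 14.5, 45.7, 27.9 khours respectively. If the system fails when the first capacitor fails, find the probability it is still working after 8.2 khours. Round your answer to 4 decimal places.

The first failure time is exponential with rate Σλ_i = 1/45 + 1/14 + 1/34.8 + 1/14.5 + 1/45.7 + 1/27.9 = 0.249076 per khour.
P(min > 8.2) = e^(−0.249076·8.2) = e^(−2.0424) ≈ 0.1297.

0.1297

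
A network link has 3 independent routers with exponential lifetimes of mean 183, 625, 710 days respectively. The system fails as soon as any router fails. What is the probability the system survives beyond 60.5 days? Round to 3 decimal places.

The first failure time is exponential with rate Σλ_i = 1/183 + 1/625 + 1/710 = 0.00847293 per day.
P(min > 60.5) = e^(−0.00847293·60.5) = e^(−0.51261) ≈ 0.599.

0.599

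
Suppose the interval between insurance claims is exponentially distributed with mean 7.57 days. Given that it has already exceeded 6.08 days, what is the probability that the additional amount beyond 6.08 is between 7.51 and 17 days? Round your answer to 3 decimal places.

0.265

The rate is λ = 1/7.57 = 0.1321 per day.
Memoryless: the residual past 6.08 is again Exp(λ).
P(7.51 < residual < 17) = e^(−λ·7.51) − e^(−λ·17) = 0.37081 − 0.10585 ≈ 0.265.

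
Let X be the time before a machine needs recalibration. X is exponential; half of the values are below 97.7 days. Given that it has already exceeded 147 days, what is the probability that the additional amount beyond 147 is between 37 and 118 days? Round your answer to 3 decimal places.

0.336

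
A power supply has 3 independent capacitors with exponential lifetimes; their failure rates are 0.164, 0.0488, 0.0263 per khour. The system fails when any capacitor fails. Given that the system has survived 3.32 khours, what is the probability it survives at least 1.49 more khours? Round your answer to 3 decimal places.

0.700

Time to first failure ~ Exp(Σλ) with Σλ = 0.2391.
By memorylessness, P(T > 3.32+1.49 | T > 3.32) = P(T > 1.49) = e^(−0.2391·1.49) ≈ 0.700.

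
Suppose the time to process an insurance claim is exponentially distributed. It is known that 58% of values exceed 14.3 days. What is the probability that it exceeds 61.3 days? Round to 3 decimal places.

0.097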